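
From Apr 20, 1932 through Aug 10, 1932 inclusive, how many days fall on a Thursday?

16 Thursdays

Apr 20, 1932 is a Wednesday.
The range spans 113 days (inclusive of both endpoints).
113 = 7 × 16 + 1, so there are 16 full weeks plus 1 extra day.
Each full week contributes one Thursday: 16 so far.
The 1 extra day is Wednesday — none qualify.
Total: 16 + 0 = 16.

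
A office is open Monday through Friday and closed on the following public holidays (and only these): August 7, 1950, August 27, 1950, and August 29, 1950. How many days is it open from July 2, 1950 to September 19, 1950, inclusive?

55

July 2, 1950 is a Sunday.
From July 2, 1950 to September 19, 1950 is 80 days inclusive.
80 = 7 × 11 + 3, so there are 11 full weeks plus 3 extra days.
Each full week contributes 5 weekdays (Mon–Fri): 11 × 5 = 55.
The 3 extra days are Sunday, Monday, Tuesday — 2 of them qualify.
Total: 55 + 2 = 57.
Holidays: August 7, 1950 (Mon); August 27, 1950 (Sun); August 29, 1950 (Tue).
2 of the 3 holidays fall on weekdays; the rest are weekends and were already excluded.
Business days: 57 − 2 = 55.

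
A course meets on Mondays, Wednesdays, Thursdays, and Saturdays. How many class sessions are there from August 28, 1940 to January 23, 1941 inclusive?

86

August 28, 1940 is a Wednesday.
That's 149 days from start to end, counting both.
149 = 7 × 21 + 2, so there are 21 full weeks plus 2 extra days.
Each full week contributes 4 days from the set (Mon, Wed, Thu, Sat): 21 × 4 = 84.
The 2 extra days are Wednesday, Thursday — 2 of them qualify.
Total: 84 + 2 = 86.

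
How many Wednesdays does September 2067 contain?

Sep 1, 2067 is a Thursday.
From Sep 1, 2067 to Sep 30, 2067 is 30 days inclusive.
30 = 7 × 4 + 2, so there are 4 full weeks plus 2 extra days.
Each full week contributes one Wednesday: 4 so far.
The 2 extra days are Thursday, Friday — none qualify.
Total: 4 + 0 = 4.

4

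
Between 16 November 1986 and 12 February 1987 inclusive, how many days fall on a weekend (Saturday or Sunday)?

25

16 November 1986 is a Sunday.
From 16 November 1986 to 12 February 1987 is 89 days inclusive.
89 = 7 × 12 + 5, so there are 12 full weeks plus 5 extra days.
Each full week contributes 2 weekend days (Sat, Sun): 12 × 2 = 24.
The 5 extra days are Sunday, Monday, Tuesday, Wednesday, Thursday — 1 of them qualifies.
Total: 24 + 1 = 25.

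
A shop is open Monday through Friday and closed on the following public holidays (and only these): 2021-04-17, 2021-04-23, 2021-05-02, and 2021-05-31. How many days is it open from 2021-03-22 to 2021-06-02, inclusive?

51 working days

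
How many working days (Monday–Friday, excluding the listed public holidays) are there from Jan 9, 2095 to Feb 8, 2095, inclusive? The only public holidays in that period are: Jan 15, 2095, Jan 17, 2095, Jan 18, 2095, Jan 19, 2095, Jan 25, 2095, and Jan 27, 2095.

17

Jan 9, 2095 is a Sunday.
From Jan 9, 2095 to Feb 8, 2095 is 31 days inclusive.
31 = 7 × 4 + 3, so there are 4 full weeks plus 3 extra days.
Each full week contributes 5 weekdays (Mon–Fri): 4 × 5 = 20.
The 3 extra days are Sun, Mon, Tue — 2 of them qualify.
Total: 20 + 2 = 22.
Holidays: Jan 15, 2095 (Sat); Jan 17, 2095 (Mon); Jan 18, 2095 (Tue); Jan 19, 2095 (Wed); Jan 25, 2095 (Tue); Jan 27, 2095 (Thu).
5 of the 6 holidays fall on weekdays; the rest are weekends and were already excluded.
Business days: 22 − 5 = 17.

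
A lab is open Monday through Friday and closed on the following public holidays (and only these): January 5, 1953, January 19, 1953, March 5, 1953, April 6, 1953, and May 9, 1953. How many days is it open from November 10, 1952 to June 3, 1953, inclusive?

144

November 10, 1952 is a Monday.
From November 10, 1952 to June 3, 1953 is 206 days inclusive.
206 = 7 × 29 + 3, so there are 29 full weeks plus 3 extra days.
Each full week contributes 5 weekdays (Mon–Fri): 29 × 5 = 145.
The 3 extra days are Monday, Tuesday, Wednesday — 3 of them qualify.
Total: 145 + 3 = 148.
Holidays: January 5, 1953 (Mon); January 19, 1953 (Mon); March 5, 1953 (Thu); April 6, 1953 (Mon); May 9, 1953 (Sat).
4 of the 5 holidays fall on weekdays; the rest are weekends and were already excluded.
Business days: 148 − 4 = 144.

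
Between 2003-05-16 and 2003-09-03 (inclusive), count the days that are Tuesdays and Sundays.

32

2003-05-16 is a Friday.
From 2003-05-16 to 2003-09-03 is 111 days inclusive.
111 = 7 × 15 + 6, so there are 15 full weeks plus 6 extra days.
Each full week contributes 2 days from the set (Tue, Sun): 15 × 2 = 30.
The 6 extra days are Fri, Sat, Sun, Mon, Tue, Wed — 2 of them qualify.
Total: 30 + 2 = 32.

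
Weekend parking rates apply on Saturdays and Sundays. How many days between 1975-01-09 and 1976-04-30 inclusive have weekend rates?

1975-01-09 is a Thursday.
That's 478 days from start to end, counting both.
478 = 7 × 68 + 2, so there are 68 full weeks plus 2 extra days.
Each full week contributes 2 weekend days (Sat, Sun): 68 × 2 = 136.
The 2 extra days are Thu, Fri — none qualify.
Total: 136 + 0 = 136.

136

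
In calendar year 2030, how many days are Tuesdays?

53

1 January 2030 is a Tuesday.
From 1 January 2030 to 31 December 2030 is 365 days inclusive.
365 = 7 × 52 + 1, so there are 52 full weeks plus 1 extra day.
Each full week contributes one Tuesday: 52 so far.
The 1 extra day is Tuesday — 1 of them qualifies.
Total: 52 + 1 = 53.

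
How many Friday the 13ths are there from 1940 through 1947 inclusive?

13

Friday-the-13ths by year:
1940: Sep, Dec
1941: Jun
1942: Feb, Mar, Nov
1943: Aug
1944: Oct
1945: Apr, Jul
1946: Sep, Dec
1947: Jun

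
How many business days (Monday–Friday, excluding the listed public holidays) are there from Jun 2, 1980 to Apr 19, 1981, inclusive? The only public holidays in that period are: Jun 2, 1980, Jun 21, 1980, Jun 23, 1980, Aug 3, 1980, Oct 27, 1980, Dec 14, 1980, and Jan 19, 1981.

226

Jun 2, 1980 is a Monday.
From Jun 2, 1980 to Apr 19, 1981 is 322 days inclusive.
322 = 7 × 46, so the span is exactly 46 full weeks.
Each full week contributes 5 weekdays (Mon–Fri): 46 × 5 = 230.
Holidays: Jun 2, 1980 (Mon); Jun 21, 1980 (Sat); Jun 23, 1980 (Mon); Aug 3, 1980 (Sun); Oct 27, 1980 (Mon); Dec 14, 1980 (Sun); Jan 19, 1981 (Mon).
4 of the 7 holidays fall on weekdays; the rest are weekends and were already excluded.
Business days: 230 − 4 = 226.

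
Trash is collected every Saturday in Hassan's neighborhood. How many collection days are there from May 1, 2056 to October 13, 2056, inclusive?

May 1, 2056 is a Monday.
From May 1, 2056 to October 13, 2056 is 166 days inclusive.
166 = 7 × 23 + 5, so there are 23 full weeks plus 5 extra days.
Each full week contributes one Saturday: 23 so far.
The 5 extra days are Mon, Tue, Wed, Thu, Fri — none qualify.
Total: 23 + 0 = 23.

23 Saturdays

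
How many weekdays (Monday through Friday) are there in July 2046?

July 1, 2046 is a Sunday.
From July 1, 2046 to July 31, 2046 is 31 days inclusive.
31 = 7 × 4 + 3, so there are 4 full weeks plus 3 extra days.
Each full week contributes 5 weekdays (Mon–Fri): 4 × 5 = 20.
The 3 extra days are Sunday, Monday, Tuesday — 2 of them qualify.
Total: 20 + 2 = 22.

22 weekdays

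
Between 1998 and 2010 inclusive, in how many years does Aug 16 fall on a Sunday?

2

Day of week of August 16 in each year:
1998: Sun ✓, 1999: Mon, 2000: Wed, 2001: Thu, 2002: Fri, 2003: Sat, 2004: Mon, 2005: Tue, 2006: Wed, 2007: Thu, 2008: Sat, 2009: Sun ✓, 2010: Mon
Sundays: 1998, 2009.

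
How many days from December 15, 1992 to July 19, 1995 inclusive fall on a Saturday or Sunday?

December 15, 1992 is a Tuesday.
From December 15, 1992 to July 19, 1995 is 947 days inclusive.
947 = 7 × 135 + 2, so there are 135 full weeks plus 2 extra days.
Each full week contributes 2 days from the set (Sat, Sun): 135 × 2 = 270.
The 2 extra days are Tuesday, Wednesday — none qualify.
Total: 270 + 0 = 270.

270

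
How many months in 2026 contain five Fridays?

4

A month has five Fridays exactly when Friday falls within its first (length − 28) days.
Jan: 31 days, starts Thu → 5 of Thu, Fri, Sat ✓
Feb: 28 days, starts Sun → 5 of (none)
Mar: 31 days, starts Sun → 5 of Sun, Mon, Tue
Apr: 30 days, starts Wed → 5 of Wed, Thu
May: 31 days, starts Fri → 5 of Fri, Sat, Sun ✓
Jun: 30 days, starts Mon → 5 of Mon, Tue
Jul: 31 days, starts Wed → 5 of Wed, Thu, Fri ✓
Aug: 31 days, starts Sat → 5 of Sat, Sun, Mon
Sep: 30 days, starts Tue → 5 of Tue, Wed
Oct: 31 days, starts Thu → 5 of Thu, Fri, Sat ✓
Nov: 30 days, starts Sun → 5 of Sun, Mon
Dec: 31 days, starts Tue → 5 of Tue, Wed, Thu
Months with five Fridays: Jan, May, Jul, Oct.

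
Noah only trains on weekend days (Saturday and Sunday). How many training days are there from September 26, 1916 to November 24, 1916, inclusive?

16

September 26, 1916 is a Tuesday.
That's 60 days from start to end, counting both.
60 = 7 × 8 + 4, so there are 8 full weeks plus 4 extra days.
Each full week contributes 2 weekend days (Sat, Sun): 8 × 2 = 16.
The 4 extra days are Tuesday, Wednesday, Thursday, Friday — none qualify.
Total: 16 + 0 = 16.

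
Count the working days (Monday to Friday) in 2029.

Jan 1, 2029 is a Monday.
The range spans 365 days (inclusive of both endpoints).
365 = 7 × 52 + 1, so there are 52 full weeks plus 1 extra day.
Each full week contributes 5 weekdays (Mon–Fri): 52 × 5 = 260.
The 1 extra day is Monday — 1 of them qualifies.
Total: 260 + 1 = 261.

261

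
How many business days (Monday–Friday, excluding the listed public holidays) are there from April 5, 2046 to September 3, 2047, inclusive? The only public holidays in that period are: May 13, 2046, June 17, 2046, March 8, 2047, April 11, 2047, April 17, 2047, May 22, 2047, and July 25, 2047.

April 5, 2046 is a Thursday.
The range spans 517 days (inclusive of both endpoints).
517 = 7 × 73 + 6, so there are 73 full weeks plus 6 extra days.
Each full week contributes 5 weekdays (Mon–Fri): 73 × 5 = 365.
The 6 extra days are Thursday, Friday, Saturday, Sunday, Monday, Tuesday — 4 of them qualify.
Total: 365 + 4 = 369.
Holidays: May 13, 2046 (Sun); June 17, 2046 (Sun); March 8, 2047 (Fri); April 11, 2047 (Thu); April 17, 2047 (Wed); May 22, 2047 (Wed); July 25, 2047 (Thu).
5 of the 7 holidays fall on weekdays; the rest are weekends and were already excluded.
Business days: 369 − 5 = 364.

364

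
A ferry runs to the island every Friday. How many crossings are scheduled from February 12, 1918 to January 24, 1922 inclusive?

206

February 12, 1918 is a Tuesday.
The range spans 1443 days (inclusive of both endpoints).
1443 = 7 × 206 + 1, so there are 206 full weeks plus 1 extra day.
Each full week contributes one Friday: 206 so far.
The 1 extra day is Tuesday — none qualify.
Total: 206 + 0 = 206.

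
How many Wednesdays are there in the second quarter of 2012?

13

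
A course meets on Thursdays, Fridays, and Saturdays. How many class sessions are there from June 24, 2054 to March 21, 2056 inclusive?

June 24, 2054 is a Wednesday.
From June 24, 2054 to March 21, 2056 is 637 days inclusive.
637 = 7 × 91, so the span is exactly 91 full weeks.
Each full week contributes 3 days from the set (Thu, Fri, Sat): 91 × 3 = 273.
Total: 273.

273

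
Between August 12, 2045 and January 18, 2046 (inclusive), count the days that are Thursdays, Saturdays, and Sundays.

69

August 12, 2045 is a Saturday.
That's 160 days from start to end, counting both.
160 = 7 × 22 + 6, so there are 22 full weeks plus 6 extra days.
Each full week contributes 3 days from the set (Thu, Sat, Sun): 22 × 3 = 66.
The 6 extra days are Sat, Sun, Mon, Tue, Wed, Thu — 3 of them qualify.
Total: 66 + 3 = 69.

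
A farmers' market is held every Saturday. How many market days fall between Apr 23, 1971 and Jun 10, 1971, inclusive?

7

Apr 23, 1971 is a Friday.
That's 49 days from start to end, counting both.
49 = 7 × 7, so the span is exactly 7 full weeks.
Each full week contributes one Saturday: 7 so far.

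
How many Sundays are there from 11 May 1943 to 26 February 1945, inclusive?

11 May 1943 is a Tuesday.
From 11 May 1943 to 26 February 1945 is 658 days inclusive.
658 = 7 × 94, so the span is exactly 94 full weeks.
Each full week contributes one Sunday: 94 so far.

94 Sundays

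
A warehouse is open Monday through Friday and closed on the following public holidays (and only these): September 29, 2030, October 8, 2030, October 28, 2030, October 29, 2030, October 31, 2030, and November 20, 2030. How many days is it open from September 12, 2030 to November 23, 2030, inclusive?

47 working days

September 12, 2030 is a Thursday.
That's 73 days from start to end, counting both.
73 = 7 × 10 + 3, so there are 10 full weeks plus 3 extra days.
Each full week contributes 5 weekdays (Mon–Fri): 10 × 5 = 50.
The 3 extra days are Thursday, Friday, Saturday — 2 of them qualify.
Total: 50 + 2 = 52.
Holidays: September 29, 2030 (Sun); October 8, 2030 (Tue); October 28, 2030 (Mon); October 29, 2030 (Tue); October 31, 2030 (Thu); November 20, 2030 (Wed).
5 of the 6 holidays fall on weekdays; the rest are weekends and were already excluded.
Business days: 52 − 5 = 47.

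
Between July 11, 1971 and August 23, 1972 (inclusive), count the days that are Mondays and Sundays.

118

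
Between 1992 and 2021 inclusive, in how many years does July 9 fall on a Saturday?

Day of week of July 9 in each year:
1992: Thu, 1993: Fri, 1994: Sat ✓, 1995: Sun, 1996: Tue, 1997: Wed, 1998: Thu, 1999: Fri, 2000: Sun, 2001: Mon, 2002: Tue, 2003: Wed, 2004: Fri, 2005: Sat ✓, 2006: Sun, 2007: Mon, 2008: Wed, 2009: Thu, 2010: Fri, 2011: Sat ✓, 2012: Mon, 2013: Tue, 2014: Wed, 2015: Thu, 2016: Sat ✓, 2017: Sun, 2018: Mon, 2019: Tue, 2020: Thu, 2021: Fri
Saturdays: 1994, 2005, 2011, 2016.

4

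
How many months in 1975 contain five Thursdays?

A month has five Thursdays exactly when Thursday falls within its first (length − 28) days.
Jan: 31 days, starts Wed → 5 of Wed, Thu, Fri ✓
Feb: 28 days, starts Sat → 5 of (none)
Mar: 31 days, starts Sat → 5 of Sat, Sun, Mon
Apr: 30 days, starts Tue → 5 of Tue, Wed
May: 31 days, starts Thu → 5 of Thu, Fri, Sat ✓
Jun: 30 days, starts Sun → 5 of Sun, Mon
Jul: 31 days, starts Tue → 5 of Tue, Wed, Thu ✓
Aug: 31 days, starts Fri → 5 of Fri, Sat, Sun
Sep: 30 days, starts Mon → 5 of Mon, Tue
Oct: 31 days, starts Wed → 5 of Wed, Thu, Fri ✓
Nov: 30 days, starts Sat → 5 of Sat, Sun
Dec: 31 days, starts Mon → 5 of Mon, Tue, Wed
Months with five Thursdays: Jan, May, Jul, Oct.

4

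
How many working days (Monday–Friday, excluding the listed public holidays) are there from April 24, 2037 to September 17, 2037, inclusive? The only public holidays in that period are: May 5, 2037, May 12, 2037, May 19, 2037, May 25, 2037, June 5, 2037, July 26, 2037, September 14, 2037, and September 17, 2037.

April 24, 2037 is a Friday.
That's 147 days from start to end, counting both.
147 = 7 × 21, so the span is exactly 21 full weeks.
Each full week contributes 5 weekdays (Mon–Fri): 21 × 5 = 105.
Total: 105.
Holidays: May 5, 2037 (Tue); May 12, 2037 (Tue); May 19, 2037 (Tue); May 25, 2037 (Mon); June 5, 2037 (Fri); July 26, 2037 (Sun); September 14, 2037 (Mon); September 17, 2037 (Thu).
7 of the 8 holidays fall on weekdays; the rest are weekends and were already excluded.
Business days: 105 − 7 = 98.

98 working days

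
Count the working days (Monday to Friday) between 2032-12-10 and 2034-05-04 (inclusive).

365 weekdays

2032-12-10 is a Friday.
The range spans 511 days (inclusive of both endpoints).
511 = 7 × 73, so the span is exactly 73 full weeks.
Each full week contributes 5 weekdays (Mon–Fri): 73 × 5 = 365.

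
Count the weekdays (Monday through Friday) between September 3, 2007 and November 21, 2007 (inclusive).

58

September 3, 2007 is a Monday.
The range spans 80 days (inclusive of both endpoints).
80 = 7 × 11 + 3, so there are 11 full weeks plus 3 extra days.
Each full week contributes 5 weekdays (Mon–Fri): 11 × 5 = 55.
The 3 extra days are Mon, Tue, Wed — 3 of them qualify.
Total: 55 + 3 = 58.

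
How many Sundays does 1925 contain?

Jan 1, 1925 is a Thursday.
That's 365 days from start to end, counting both.
365 = 7 × 52 + 1, so there are 52 full weeks plus 1 extra day.
Each full week contributes one Sunday: 52 so far.
The 1 extra day is Thu — none qualify.
Total: 52 + 0 = 52.

52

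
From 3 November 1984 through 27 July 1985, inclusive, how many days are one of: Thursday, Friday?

76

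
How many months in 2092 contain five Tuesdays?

5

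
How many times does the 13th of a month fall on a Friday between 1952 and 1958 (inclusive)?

12

Friday-the-13ths by year:
1952: Jun
1953: Feb, Mar, Nov
1954: Aug
1955: May
1956: Jan, Apr, Jul
1957: Sep, Dec
1958: Jun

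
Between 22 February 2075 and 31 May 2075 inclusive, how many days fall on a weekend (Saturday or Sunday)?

22 February 2075 is a Friday.
The range spans 99 days (inclusive of both endpoints).
99 = 7 × 14 + 1, so there are 14 full weeks plus 1 extra day.
Each full week contributes 2 weekend days (Sat, Sun): 14 × 2 = 28.
The 1 extra day is Fri — none qualify.
Total: 28 + 0 = 28.

28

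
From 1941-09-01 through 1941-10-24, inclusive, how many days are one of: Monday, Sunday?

1941-09-01 is a Monday.
That's 54 days from start to end, counting both.
54 = 7 × 7 + 5, so there are 7 full weeks plus 5 extra days.
Each full week contributes 2 days from the set (Mon, Sun): 7 × 2 = 14.
The 5 extra days are Monday, Tuesday, Wednesday, Thursday, Friday — 1 of them qualifies.
Total: 14 + 1 = 15.

15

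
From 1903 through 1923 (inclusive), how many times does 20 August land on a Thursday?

Day of week of August 20 in each year:
1903: Thu ✓, 1904: Sat, 1905: Sun, 1906: Mon, 1907: Tue, 1908: Thu ✓, 1909: Fri, 1910: Sat, 1911: Sun, 1912: Tue, 1913: Wed, 1914: Thu ✓, 1915: Fri, 1916: Sun, 1917: Mon, 1918: Tue, 1919: Wed, 1920: Fri, 1921: Sat, 1922: Sun, 1923: Mon
Thursdays: 1903, 1908, 1914.

3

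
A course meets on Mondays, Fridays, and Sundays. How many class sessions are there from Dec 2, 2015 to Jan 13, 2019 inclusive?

488

Dec 2, 2015 is a Wednesday.
From Dec 2, 2015 to Jan 13, 2019 is 1139 days inclusive.
1139 = 7 × 162 + 5, so there are 162 full weeks plus 5 extra days.
Each full week contributes 3 days from the set (Mon, Fri, Sun): 162 × 3 = 486.
The 5 extra days are Wed, Thu, Fri, Sat, Sun — 2 of them qualify.
Total: 486 + 2 = 488.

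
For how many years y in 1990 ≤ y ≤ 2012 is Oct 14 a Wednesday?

Day of week of October 14 in each year:
1990: Sun, 1991: Mon, 1992: Wed ✓, 1993: Thu, 1994: Fri, 1995: Sat, 1996: Mon, 1997: Tue, 1998: Wed ✓, 1999: Thu, 2000: Sat, 2001: Sun, 2002: Mon, 2003: Tue, 2004: Thu, 2005: Fri, 2006: Sat, 2007: Sun, 2008: Tue, 2009: Wed ✓, 2010: Thu, 2011: Fri, 2012: Sun
Wednesdays: 1992, 1998, 2009.

3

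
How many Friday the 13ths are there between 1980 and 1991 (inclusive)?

22

Friday-the-13ths by year:
1980: Jun
1981: Feb, Mar, Nov
1982: Aug
1983: May
1984: Jan, Apr, Jul
1985: Sep, Dec
1986: Jun
1987: Feb, Mar, Nov
1988: May
1989: Jan, Oct
1990: Apr, Jul
1991: Sep, Dec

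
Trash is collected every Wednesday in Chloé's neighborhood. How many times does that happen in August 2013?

2013-08-01 is a Thursday.
That's 31 days from start to end, counting both.
31 = 7 × 4 + 3, so there are 4 full weeks plus 3 extra days.
Each full week contributes one Wednesday: 4 so far.
The 3 extra days are Thursday, Friday, Saturday — none qualify.
Total: 4 + 0 = 4.

4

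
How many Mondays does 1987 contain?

52

1 January 1987 is a Thursday.
That's 365 days from start to end, counting both.
365 = 7 × 52 + 1, so there are 52 full weeks plus 1 extra day.
Each full week contributes one Monday: 52 so far.
The 1 extra day is Thu — none qualify.
Total: 52 + 0 = 52.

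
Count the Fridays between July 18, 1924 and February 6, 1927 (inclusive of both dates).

134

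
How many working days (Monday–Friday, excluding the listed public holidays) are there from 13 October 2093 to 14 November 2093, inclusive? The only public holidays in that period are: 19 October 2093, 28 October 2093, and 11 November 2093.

21

13 October 2093 is a Tuesday.
That's 33 days from start to end, counting both.
33 = 7 × 4 + 5, so there are 4 full weeks plus 5 extra days.
Each full week contributes 5 weekdays (Mon–Fri): 4 × 5 = 20.
The 5 extra days are Tuesday, Wednesday, Thursday, Friday, Saturday — 4 of them qualify.
Total: 20 + 4 = 24.
Holidays: 19 October 2093 (Mon); 28 October 2093 (Wed); 11 November 2093 (Wed).
All 3 holidays fall on weekdays, so subtract 3.
Business days: 24 − 3 = 21.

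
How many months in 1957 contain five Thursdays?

A month has five Thursdays exactly when Thursday falls within its first (length − 28) days.
Jan: 31 days, starts Tue → 5 of Tue, Wed, Thu ✓
Feb: 28 days, starts Fri → 5 of (none)
Mar: 31 days, starts Fri → 5 of Fri, Sat, Sun
Apr: 30 days, starts Mon → 5 of Mon, Tue
May: 31 days, starts Wed → 5 of Wed, Thu, Fri ✓
Jun: 30 days, starts Sat → 5 of Sat, Sun
Jul: 31 days, starts Mon → 5 of Mon, Tue, Wed
Aug: 31 days, starts Thu → 5 of Thu, Fri, Sat ✓
Sep: 30 days, starts Sun → 5 of Sun, Mon
Oct: 31 days, starts Tue → 5 of Tue, Wed, Thu ✓
Nov: 30 days, starts Fri → 5 of Fri, Sat
Dec: 31 days, starts Sun → 5 of Sun, Mon, Tue
Months with five Thursdays: Jan, May, Aug, Oct.

4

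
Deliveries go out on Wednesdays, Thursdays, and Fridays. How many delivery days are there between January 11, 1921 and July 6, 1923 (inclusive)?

January 11, 1921 is a Tuesday.
That's 907 days from start to end, counting both.
907 = 7 × 129 + 4, so there are 129 full weeks plus 4 extra days.
Each full week contributes 3 days from the set (Wed, Thu, Fri): 129 × 3 = 387.
The 4 extra days are Tue, Wed, Thu, Fri — 3 of them qualify.
Total: 387 + 3 = 390.

390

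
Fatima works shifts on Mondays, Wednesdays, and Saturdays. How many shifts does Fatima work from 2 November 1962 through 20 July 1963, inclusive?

112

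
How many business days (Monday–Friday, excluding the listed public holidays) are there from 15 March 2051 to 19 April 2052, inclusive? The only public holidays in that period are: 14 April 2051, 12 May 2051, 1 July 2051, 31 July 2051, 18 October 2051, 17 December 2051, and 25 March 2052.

15 March 2051 is a Wednesday.
The range spans 402 days (inclusive of both endpoints).
402 = 7 × 57 + 3, so there are 57 full weeks plus 3 extra days.
Each full week contributes 5 weekdays (Mon–Fri): 57 × 5 = 285.
The 3 extra days are Wed, Thu, Fri — 3 of them qualify.
Total: 285 + 3 = 288.
Holidays: 14 April 2051 (Fri); 12 May 2051 (Fri); 1 July 2051 (Sat); 31 July 2051 (Mon); 18 October 2051 (Wed); 17 December 2051 (Sun); 25 March 2052 (Mon).
5 of the 7 holidays fall on weekdays; the rest are weekends and were already excluded.
Business days: 288 − 5 = 283.

283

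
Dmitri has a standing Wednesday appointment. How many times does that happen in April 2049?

2049-04-01 is a Thursday.
That's 30 days from start to end, counting both.
30 = 7 × 4 + 2, so there are 4 full weeks plus 2 extra days.
Each full week contributes one Wednesday: 4 so far.
The 2 extra days are Thu, Fri — none qualify.
Total: 4 + 0 = 4.

4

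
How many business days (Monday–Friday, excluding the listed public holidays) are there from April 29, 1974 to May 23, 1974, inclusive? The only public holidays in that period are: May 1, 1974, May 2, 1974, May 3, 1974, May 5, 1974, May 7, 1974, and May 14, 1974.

14

April 29, 1974 is a Monday.
From April 29, 1974 to May 23, 1974 is 25 days inclusive.
25 = 7 × 3 + 4, so there are 3 full weeks plus 4 extra days.
Each full week contributes 5 weekdays (Mon–Fri): 3 × 5 = 15.
The 4 extra days are Monday, Tuesday, Wednesday, Thursday — 4 of them qualify.
Total: 15 + 4 = 19.
Holidays: May 1, 1974 (Wed); May 2, 1974 (Thu); May 3, 1974 (Fri); May 5, 1974 (Sun); May 7, 1974 (Tue); May 14, 1974 (Tue).
5 of the 6 holidays fall on weekdays; the rest are weekends and were already excluded.
Business days: 19 − 5 = 14.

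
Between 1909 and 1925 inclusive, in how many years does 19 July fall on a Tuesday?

Day of week of July 19 in each year:
1909: Mon, 1910: Tue ✓, 1911: Wed, 1912: Fri, 1913: Sat, 1914: Sun, 1915: Mon, 1916: Wed, 1917: Thu, 1918: Fri, 1919: Sat, 1920: Mon, 1921: Tue ✓, 1922: Wed, 1923: Thu, 1924: Sat, 1925: Sun
Tuesdays: 1910, 1921.

2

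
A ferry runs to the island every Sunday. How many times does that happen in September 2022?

4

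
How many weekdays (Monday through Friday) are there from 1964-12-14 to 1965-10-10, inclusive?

215 weekdays

1964-12-14 is a Monday.
That's 301 days from start to end, counting both.
301 = 7 × 43, so the span is exactly 43 full weeks.
Each full week contributes 5 weekdays (Mon–Fri): 43 × 5 = 215.
Total: 215.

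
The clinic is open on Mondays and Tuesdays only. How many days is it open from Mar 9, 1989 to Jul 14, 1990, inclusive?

Mar 9, 1989 is a Thursday.
The range spans 493 days (inclusive of both endpoints).
493 = 7 × 70 + 3, so there are 70 full weeks plus 3 extra days.
Each full week contributes 2 days from the set (Mon, Tue): 70 × 2 = 140.
The 3 extra days are Thu, Fri, Sat — none qualify.
Total: 140 + 0 = 140.

140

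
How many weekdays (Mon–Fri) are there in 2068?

January 1, 2068 is a Sunday.
From January 1, 2068 to December 31, 2068 is 366 days inclusive.
366 = 7 × 52 + 2, so there are 52 full weeks plus 2 extra days.
Each full week contributes 5 weekdays (Mon–Fri): 52 × 5 = 260.
The 2 extra days are Sunday, Monday — 1 of them qualifies.
Total: 260 + 1 = 261.

261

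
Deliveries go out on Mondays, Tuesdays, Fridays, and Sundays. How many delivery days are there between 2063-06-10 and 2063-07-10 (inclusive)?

19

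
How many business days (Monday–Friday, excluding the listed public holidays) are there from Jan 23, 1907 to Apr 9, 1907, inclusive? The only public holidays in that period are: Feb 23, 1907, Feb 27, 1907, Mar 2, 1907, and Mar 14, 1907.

Jan 23, 1907 is a Wednesday.
From Jan 23, 1907 to Apr 9, 1907 is 77 days inclusive.
77 = 7 × 11, so the span is exactly 11 full weeks.
Each full week contributes 5 weekdays (Mon–Fri): 11 × 5 = 55.
Total: 55.
Holidays: Feb 23, 1907 (Sat); Feb 27, 1907 (Wed); Mar 2, 1907 (Sat); Mar 14, 1907 (Thu).
2 of the 4 holidays fall on weekdays; the rest are weekends and were already excluded.
Business days: 55 − 2 = 53.

53 business days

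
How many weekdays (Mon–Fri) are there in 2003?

January 1, 2003 is a Wednesday.
The range spans 365 days (inclusive of both endpoints).
365 = 7 × 52 + 1, so there are 52 full weeks plus 1 extra day.
Each full week contributes 5 weekdays (Mon–Fri): 52 × 5 = 260.
The 1 extra day is Wed — 1 of them qualifies.
Total: 260 + 1 = 261.

261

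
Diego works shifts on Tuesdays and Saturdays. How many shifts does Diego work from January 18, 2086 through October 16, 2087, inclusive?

January 18, 2086 is a Friday.
That's 637 days from start to end, counting both.
637 = 7 × 91, so the span is exactly 91 full weeks.
Each full week contributes 2 days from the set (Tue, Sat): 91 × 2 = 182.

182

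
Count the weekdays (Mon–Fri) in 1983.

January 1, 1983 is a Saturday.
That's 365 days from start to end, counting both.
365 = 7 × 52 + 1, so there are 52 full weeks plus 1 extra day.
Each full week contributes 5 weekdays (Mon–Fri): 52 × 5 = 260.
The 1 extra day is Sat — none qualify.
Total: 260 + 0 = 260.

260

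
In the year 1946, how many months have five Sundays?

4

A month has five Sundays exactly when Sunday falls within its first (length − 28) days.
Jan: 31 days, starts Tue → 5 of Tue, Wed, Thu
Feb: 28 days, starts Fri → 5 of (none)
Mar: 31 days, starts Fri → 5 of Fri, Sat, Sun ✓
Apr: 30 days, starts Mon → 5 of Mon, Tue
May: 31 days, starts Wed → 5 of Wed, Thu, Fri
Jun: 30 days, starts Sat → 5 of Sat, Sun ✓
Jul: 31 days, starts Mon → 5 of Mon, Tue, Wed
Aug: 31 days, starts Thu → 5 of Thu, Fri, Sat
Sep: 30 days, starts Sun → 5 of Sun, Mon ✓
Oct: 31 days, starts Tue → 5 of Tue, Wed, Thu
Nov: 30 days, starts Fri → 5 of Fri, Sat
Dec: 31 days, starts Sun → 5 of Sun, Mon, Tue ✓
Months with five Sundays: Mar, Jun, Sep, Dec.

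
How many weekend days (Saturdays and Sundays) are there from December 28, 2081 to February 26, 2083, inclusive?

121

December 28, 2081 is a Sunday.
From December 28, 2081 to February 26, 2083 is 426 days inclusive.
426 = 7 × 60 + 6, so there are 60 full weeks plus 6 extra days.
Each full week contributes 2 weekend days (Sat, Sun): 60 × 2 = 120.
The 6 extra days are Sun, Mon, Tue, Wed, Thu, Fri — 1 of them qualifies.
Total: 120 + 1 = 121.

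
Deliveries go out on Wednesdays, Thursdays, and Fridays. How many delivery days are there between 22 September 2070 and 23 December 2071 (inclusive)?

196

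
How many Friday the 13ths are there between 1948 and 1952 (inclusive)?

Friday-the-13ths by year:
1948: Feb, Aug
1949: May
1950: Jan, Oct
1951: Apr, Jul
1952: Jun

8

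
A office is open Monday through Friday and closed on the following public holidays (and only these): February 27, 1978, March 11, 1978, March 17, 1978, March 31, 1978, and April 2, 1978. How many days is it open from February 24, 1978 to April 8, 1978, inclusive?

28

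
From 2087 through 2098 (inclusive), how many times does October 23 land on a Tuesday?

2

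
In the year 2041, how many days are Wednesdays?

January 1, 2041 is a Tuesday.
The range spans 365 days (inclusive of both endpoints).
365 = 7 × 52 + 1, so there are 52 full weeks plus 1 extra day.
Each full week contributes one Wednesday: 52 so far.
The 1 extra day is Tuesday — none qualify.
Total: 52 + 0 = 52.

52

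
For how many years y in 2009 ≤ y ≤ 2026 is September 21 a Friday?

2

Day of week of September 21 in each year:
2009: Mon, 2010: Tue, 2011: Wed, 2012: Fri ✓, 2013: Sat, 2014: Sun, 2015: Mon, 2016: Wed, 2017: Thu, 2018: Fri ✓, 2019: Sat, 2020: Mon, 2021: Tue, 2022: Wed, 2023: Thu, 2024: Sat, 2025: Sun, 2026: Mon
Fridays: 2012, 2018.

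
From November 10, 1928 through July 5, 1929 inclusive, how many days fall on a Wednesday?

November 10, 1928 is a Saturday.
From November 10, 1928 to July 5, 1929 is 238 days inclusive.
238 = 7 × 34, so the span is exactly 34 full weeks.
Each full week contributes one Wednesday: 34 so far.
Total: 34.

34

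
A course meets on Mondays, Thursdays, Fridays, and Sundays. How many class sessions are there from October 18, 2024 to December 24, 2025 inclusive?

247

October 18, 2024 is a Friday.
The range spans 433 days (inclusive of both endpoints).
433 = 7 × 61 + 6, so there are 61 full weeks plus 6 extra days.
Each full week contributes 4 days from the set (Mon, Thu, Fri, Sun): 61 × 4 = 244.
The 6 extra days are Fri, Sat, Sun, Mon, Tue, Wed — 3 of them qualify.
Total: 244 + 3 = 247.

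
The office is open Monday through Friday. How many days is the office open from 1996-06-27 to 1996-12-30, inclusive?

133 weekdays

1996-06-27 is a Thursday.
That's 187 days from start to end, counting both.
187 = 7 × 26 + 5, so there are 26 full weeks plus 5 extra days.
Each full week contributes 5 weekdays (Mon–Fri): 26 × 5 = 130.
The 5 extra days are Thu, Fri, Sat, Sun, Mon — 3 of them qualify.
Total: 130 + 3 = 133.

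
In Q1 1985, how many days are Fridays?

1 January 1985 is a Tuesday.
From 1 January 1985 to 31 March 1985 is 90 days inclusive.
90 = 7 × 12 + 6, so there are 12 full weeks plus 6 extra days.
Each full week contributes one Friday: 12 so far.
The 6 extra days are Tue, Wed, Thu, Fri, Sat, Sun — 1 of them qualifies.
Total: 12 + 1 = 13.

13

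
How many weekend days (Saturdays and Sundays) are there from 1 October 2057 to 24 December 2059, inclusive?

232

1 October 2057 is a Monday.
That's 815 days from start to end, counting both.
815 = 7 × 116 + 3, so there are 116 full weeks plus 3 extra days.
Each full week contributes 2 weekend days (Sat, Sun): 116 × 2 = 232.
The 3 extra days are Monday, Tuesday, Wednesday — none qualify.
Total: 232 + 0 = 232.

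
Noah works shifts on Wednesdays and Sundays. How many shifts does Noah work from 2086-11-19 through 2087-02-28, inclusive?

29

2086-11-19 is a Tuesday.
From 2086-11-19 to 2087-02-28 is 102 days inclusive.
102 = 7 × 14 + 4, so there are 14 full weeks plus 4 extra days.
Each full week contributes 2 days from the set (Wed, Sun): 14 × 2 = 28.
The 4 extra days are Tuesday, Wednesday, Thursday, Friday — 1 of them qualifies.
Total: 28 + 1 = 29.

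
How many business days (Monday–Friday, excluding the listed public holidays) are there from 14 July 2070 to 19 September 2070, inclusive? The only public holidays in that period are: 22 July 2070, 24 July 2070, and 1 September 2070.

47

14 July 2070 is a Monday.
That's 68 days from start to end, counting both.
68 = 7 × 9 + 5, so there are 9 full weeks plus 5 extra days.
Each full week contributes 5 weekdays (Mon–Fri): 9 × 5 = 45.
The 5 extra days are Mon, Tue, Wed, Thu, Fri — 5 of them qualify.
Total: 45 + 5 = 50.
Holidays: 22 July 2070 (Tue); 24 July 2070 (Thu); 1 September 2070 (Mon).
All 3 holidays fall on weekdays, so subtract 3.
Business days: 50 − 3 = 47.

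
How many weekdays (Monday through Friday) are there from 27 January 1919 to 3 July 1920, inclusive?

27 January 1919 is a Monday.
From 27 January 1919 to 3 July 1920 is 524 days inclusive.
524 = 7 × 74 + 6, so there are 74 full weeks plus 6 extra days.
Each full week contributes 5 weekdays (Mon–Fri): 74 × 5 = 370.
The 6 extra days are Monday, Tuesday, Wednesday, Thursday, Friday, Saturday — 5 of them qualify.
Total: 370 + 5 = 375.

375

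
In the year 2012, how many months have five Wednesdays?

A month has five Wednesdays exactly when Wednesday falls within its first (length − 28) days.
Jan: 31 days, starts Sun → 5 of Sun, Mon, Tue
Feb: 29 days, starts Wed → 5 of Wed ✓
Mar: 31 days, starts Thu → 5 of Thu, Fri, Sat
Apr: 30 days, starts Sun → 5 of Sun, Mon
May: 31 days, starts Tue → 5 of Tue, Wed, Thu ✓
Jun: 30 days, starts Fri → 5 of Fri, Sat
Jul: 31 days, starts Sun → 5 of Sun, Mon, Tue
Aug: 31 days, starts Wed → 5 of Wed, Thu, Fri ✓
Sep: 30 days, starts Sat → 5 of Sat, Sun
Oct: 31 days, starts Mon → 5 of Mon, Tue, Wed ✓
Nov: 30 days, starts Thu → 5 of Thu, Fri
Dec: 31 days, starts Sat → 5 of Sat, Sun, Mon
Months with five Wednesdays: Feb, May, Aug, Oct.

4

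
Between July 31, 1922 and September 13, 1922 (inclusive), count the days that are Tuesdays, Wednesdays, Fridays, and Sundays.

26

July 31, 1922 is a Monday.
That's 45 days from start to end, counting both.
45 = 7 × 6 + 3, so there are 6 full weeks plus 3 extra days.
Each full week contributes 4 days from the set (Tue, Wed, Fri, Sun): 6 × 4 = 24.
The 3 extra days are Monday, Tuesday, Wednesday — 2 of them qualify.
Total: 24 + 2 = 26.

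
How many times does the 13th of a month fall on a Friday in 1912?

2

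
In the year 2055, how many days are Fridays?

January 1, 2055 is a Friday.
The range spans 365 days (inclusive of both endpoints).
365 = 7 × 52 + 1, so there are 52 full weeks plus 1 extra day.
Each full week contributes one Friday: 52 so far.
The 1 extra day is Friday — 1 of them qualifies.
Total: 52 + 1 = 53.

53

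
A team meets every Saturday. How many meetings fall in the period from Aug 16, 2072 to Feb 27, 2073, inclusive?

Aug 16, 2072 is a Tuesday.
That's 196 days from start to end, counting both.
196 = 7 × 28, so the span is exactly 28 full weeks.
Each full week contributes one Saturday: 28 so far.

28 Saturdays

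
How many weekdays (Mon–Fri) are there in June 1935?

1935-06-01 is a Saturday.
That's 30 days from start to end, counting both.
30 = 7 × 4 + 2, so there are 4 full weeks plus 2 extra days.
Each full week contributes 5 weekdays (Mon–Fri): 4 × 5 = 20.
The 2 extra days are Sat, Sun — none qualify.
Total: 20 + 0 = 20.

20 weekdays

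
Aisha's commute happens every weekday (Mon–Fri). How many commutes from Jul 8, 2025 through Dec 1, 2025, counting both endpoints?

Jul 8, 2025 is a Tuesday.
That's 147 days from start to end, counting both.
147 = 7 × 21, so the span is exactly 21 full weeks.
Each full week contributes 5 weekdays (Mon–Fri): 21 × 5 = 105.

105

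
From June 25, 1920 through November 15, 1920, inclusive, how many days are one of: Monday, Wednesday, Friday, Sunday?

June 25, 1920 is a Friday.
That's 144 days from start to end, counting both.
144 = 7 × 20 + 4, so there are 20 full weeks plus 4 extra days.
Each full week contributes 4 days from the set (Mon, Wed, Fri, Sun): 20 × 4 = 80.
The 4 extra days are Friday, Saturday, Sunday, Monday — 3 of them qualify.
Total: 80 + 3 = 83.

83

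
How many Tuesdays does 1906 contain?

52

1906-01-01 is a Monday.
The range spans 365 days (inclusive of both endpoints).
365 = 7 × 52 + 1, so there are 52 full weeks plus 1 extra day.
Each full week contributes one Tuesday: 52 so far.
The 1 extra day is Mon — none qualify.
Total: 52 + 0 = 52.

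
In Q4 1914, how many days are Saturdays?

13

1 October 1914 is a Thursday.
That's 92 days from start to end, counting both.
92 = 7 × 13 + 1, so there are 13 full weeks plus 1 extra day.
Each full week contributes one Saturday: 13 so far.
The 1 extra day is Thu — none qualify.
Total: 13 + 0 = 13.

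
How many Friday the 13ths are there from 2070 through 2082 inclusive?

23

Friday-the-13ths by year:
2070: Jun
2071: Feb, Mar, Nov
2072: May
2073: Jan, Oct
2074: Apr, Jul
2075: Sep, Dec
2076: Mar, Nov
2077: Aug
2078: May
2079: Jan, Oct
2080: Sep, Dec
2081: Jun
2082: Feb, Mar, Nov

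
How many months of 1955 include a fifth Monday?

A month has five Mondays exactly when Monday falls within its first (length − 28) days.
Jan: 31 days, starts Sat → 5 of Sat, Sun, Mon ✓
Feb: 28 days, starts Tue → 5 of (none)
Mar: 31 days, starts Tue → 5 of Tue, Wed, Thu
Apr: 30 days, starts Fri → 5 of Fri, Sat
May: 31 days, starts Sun → 5 of Sun, Mon, Tue ✓
Jun: 30 days, starts Wed → 5 of Wed, Thu
Jul: 31 days, starts Fri → 5 of Fri, Sat, Sun
Aug: 31 days, starts Mon → 5 of Mon, Tue, Wed ✓
Sep: 30 days, starts Thu → 5 of Thu, Fri
Oct: 31 days, starts Sat → 5 of Sat, Sun, Mon ✓
Nov: 30 days, starts Tue → 5 of Tue, Wed
Dec: 31 days, starts Thu → 5 of Thu, Fri, Sat
Months with five Mondays: Jan, May, Aug, Oct.

4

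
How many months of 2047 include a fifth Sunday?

A month has five Sundays exactly when Sunday falls within its first (length − 28) days.
Jan: 31 days, starts Tue → 5 of Tue, Wed, Thu
Feb: 28 days, starts Fri → 5 of (none)
Mar: 31 days, starts Fri → 5 of Fri, Sat, Sun ✓
Apr: 30 days, starts Mon → 5 of Mon, Tue
May: 31 days, starts Wed → 5 of Wed, Thu, Fri
Jun: 30 days, starts Sat → 5 of Sat, Sun ✓
Jul: 31 days, starts Mon → 5 of Mon, Tue, Wed
Aug: 31 days, starts Thu → 5 of Thu, Fri, Sat
Sep: 30 days, starts Sun → 5 of Sun, Mon ✓
Oct: 31 days, starts Tue → 5 of Tue, Wed, Thu
Nov: 30 days, starts Fri → 5 of Fri, Sat
Dec: 31 days, starts Sun → 5 of Sun, Mon, Tue ✓
Months with five Sundays: Mar, Jun, Sep, Dec.

4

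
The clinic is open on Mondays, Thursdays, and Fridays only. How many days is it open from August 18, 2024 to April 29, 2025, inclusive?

109

August 18, 2024 is a Sunday.
The range spans 255 days (inclusive of both endpoints).
255 = 7 × 36 + 3, so there are 36 full weeks plus 3 extra days.
Each full week contributes 3 days from the set (Mon, Thu, Fri): 36 × 3 = 108.
The 3 extra days are Sunday, Monday, Tuesday — 1 of them qualifies.
Total: 108 + 1 = 109.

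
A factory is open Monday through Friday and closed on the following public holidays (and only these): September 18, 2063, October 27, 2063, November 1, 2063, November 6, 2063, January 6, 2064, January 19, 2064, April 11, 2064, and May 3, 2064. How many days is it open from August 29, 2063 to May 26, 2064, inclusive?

August 29, 2063 is a Wednesday.
The range spans 272 days (inclusive of both endpoints).
272 = 7 × 38 + 6, so there are 38 full weeks plus 6 extra days.
Each full week contributes 5 weekdays (Mon–Fri): 38 × 5 = 190.
The 6 extra days are Wed, Thu, Fri, Sat, Sun, Mon — 4 of them qualify.
Total: 190 + 4 = 194.
Holidays: September 18, 2063 (Tue); October 27, 2063 (Sat); November 1, 2063 (Thu); November 6, 2063 (Tue); January 6, 2064 (Sun); January 19, 2064 (Sat); April 11, 2064 (Fri); May 3, 2064 (Sat).
4 of the 8 holidays fall on weekdays; the rest are weekends and were already excluded.
Business days: 194 − 4 = 190.

190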